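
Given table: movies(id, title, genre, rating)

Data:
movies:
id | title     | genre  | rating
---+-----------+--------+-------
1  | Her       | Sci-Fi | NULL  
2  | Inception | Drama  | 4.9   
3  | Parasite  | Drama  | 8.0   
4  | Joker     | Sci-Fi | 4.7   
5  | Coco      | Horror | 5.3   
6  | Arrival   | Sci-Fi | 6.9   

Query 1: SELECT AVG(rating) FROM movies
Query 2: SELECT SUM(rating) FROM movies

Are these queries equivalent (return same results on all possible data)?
No, not equivalent

Query 1 returns: [(5.96,)]
Query 2 returns: [(29.8,)]

Reason: AVG vs SUM give different aggregate values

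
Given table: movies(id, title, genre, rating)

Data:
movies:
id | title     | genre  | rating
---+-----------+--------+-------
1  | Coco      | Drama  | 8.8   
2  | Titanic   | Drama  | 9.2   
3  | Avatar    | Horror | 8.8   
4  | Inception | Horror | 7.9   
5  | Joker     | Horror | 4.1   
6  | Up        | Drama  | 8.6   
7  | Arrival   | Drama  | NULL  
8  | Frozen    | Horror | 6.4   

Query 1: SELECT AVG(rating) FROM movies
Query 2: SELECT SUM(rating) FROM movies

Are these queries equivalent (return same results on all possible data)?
No, not equivalent

Query 1 returns: [(7.685714285714285,)]
Query 2 returns: [(53.8,)]

Reason: AVG vs SUM give different aggregate values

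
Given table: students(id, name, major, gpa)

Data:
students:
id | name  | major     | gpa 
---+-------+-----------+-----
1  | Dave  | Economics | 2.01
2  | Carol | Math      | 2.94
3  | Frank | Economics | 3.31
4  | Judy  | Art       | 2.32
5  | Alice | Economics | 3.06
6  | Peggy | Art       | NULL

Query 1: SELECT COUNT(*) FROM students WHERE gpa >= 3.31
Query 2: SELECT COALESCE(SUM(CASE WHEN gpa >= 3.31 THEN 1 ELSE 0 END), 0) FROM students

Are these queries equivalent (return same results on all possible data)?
Yes, equivalent

Both queries return: [(1,)]

Reason: COUNT with WHERE vs conditional SUM (COALESCE handles empty-table NULL)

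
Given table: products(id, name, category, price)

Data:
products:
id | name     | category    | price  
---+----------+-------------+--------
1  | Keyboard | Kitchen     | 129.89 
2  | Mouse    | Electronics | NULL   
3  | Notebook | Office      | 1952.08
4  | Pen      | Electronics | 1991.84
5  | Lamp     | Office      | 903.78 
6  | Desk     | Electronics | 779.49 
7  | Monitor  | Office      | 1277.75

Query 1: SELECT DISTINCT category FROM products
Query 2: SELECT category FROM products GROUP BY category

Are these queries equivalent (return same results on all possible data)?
Yes, equivalent

Both queries return: [('Electronics',), ('Kitchen',), ('Office',)]

Reason: Both get unique categorys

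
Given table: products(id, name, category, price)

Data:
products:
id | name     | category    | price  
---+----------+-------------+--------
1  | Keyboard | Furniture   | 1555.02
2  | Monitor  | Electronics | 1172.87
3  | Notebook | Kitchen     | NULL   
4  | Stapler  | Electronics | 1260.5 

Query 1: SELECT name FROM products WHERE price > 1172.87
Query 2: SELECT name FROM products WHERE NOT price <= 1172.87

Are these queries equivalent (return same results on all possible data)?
Yes, equivalent

Both queries return: [('Keyboard',), ('Stapler',)]

Reason: Both filter price > 1172.87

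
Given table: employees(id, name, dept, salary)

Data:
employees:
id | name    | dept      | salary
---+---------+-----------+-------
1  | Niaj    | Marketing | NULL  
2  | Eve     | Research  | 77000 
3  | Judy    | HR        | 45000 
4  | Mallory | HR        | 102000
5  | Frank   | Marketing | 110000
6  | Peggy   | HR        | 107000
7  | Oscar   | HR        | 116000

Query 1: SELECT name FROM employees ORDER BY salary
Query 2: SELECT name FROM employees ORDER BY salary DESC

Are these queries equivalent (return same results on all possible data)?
No, not equivalent

Query 1 returns: [('Niaj',), ('Judy',), ('Eve',), ('Mallory',), ('Peggy',), ('Frank',), ('Oscar',)]
Query 2 returns: [('Oscar',), ('Frank',), ('Peggy',), ('Mallory',), ('Eve',), ('Judy',), ('Niaj',)]

Reason: ASC vs DESC gives opposite ordering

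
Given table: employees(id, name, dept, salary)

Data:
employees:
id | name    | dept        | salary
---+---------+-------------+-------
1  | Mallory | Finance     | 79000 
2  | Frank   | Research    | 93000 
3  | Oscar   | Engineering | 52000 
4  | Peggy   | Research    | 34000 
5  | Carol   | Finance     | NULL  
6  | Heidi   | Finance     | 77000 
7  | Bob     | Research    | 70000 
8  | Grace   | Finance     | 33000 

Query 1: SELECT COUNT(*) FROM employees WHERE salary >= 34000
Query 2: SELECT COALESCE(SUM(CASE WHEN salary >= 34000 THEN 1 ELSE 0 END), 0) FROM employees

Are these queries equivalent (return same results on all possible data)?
Yes, equivalent

Both queries return: [(6,)]

Reason: COUNT with WHERE vs conditional SUM (COALESCE handles empty-table NULL)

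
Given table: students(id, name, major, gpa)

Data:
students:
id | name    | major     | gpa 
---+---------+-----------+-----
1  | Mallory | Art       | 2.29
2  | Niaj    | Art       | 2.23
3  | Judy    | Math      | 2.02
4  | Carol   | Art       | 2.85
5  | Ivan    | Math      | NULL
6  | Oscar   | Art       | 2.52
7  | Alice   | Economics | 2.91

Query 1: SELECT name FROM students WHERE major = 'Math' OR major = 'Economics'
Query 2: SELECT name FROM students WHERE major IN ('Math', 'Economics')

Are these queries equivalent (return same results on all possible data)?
Yes, equivalent

Both queries return: [('Alice',), ('Ivan',), ('Judy',)]

Reason: OR vs IN are equivalent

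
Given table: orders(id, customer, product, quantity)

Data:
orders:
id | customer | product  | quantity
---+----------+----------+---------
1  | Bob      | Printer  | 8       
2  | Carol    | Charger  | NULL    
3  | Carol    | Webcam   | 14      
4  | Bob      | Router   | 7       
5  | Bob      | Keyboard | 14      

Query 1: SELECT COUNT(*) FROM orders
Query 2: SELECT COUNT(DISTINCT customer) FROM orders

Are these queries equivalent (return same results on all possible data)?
No, not equivalent

Query 1 returns: [(5,)]
Query 2 returns: [(2,)]

Reason: COUNT(*) counts rows, COUNT(DISTINCT customer) counts unique customers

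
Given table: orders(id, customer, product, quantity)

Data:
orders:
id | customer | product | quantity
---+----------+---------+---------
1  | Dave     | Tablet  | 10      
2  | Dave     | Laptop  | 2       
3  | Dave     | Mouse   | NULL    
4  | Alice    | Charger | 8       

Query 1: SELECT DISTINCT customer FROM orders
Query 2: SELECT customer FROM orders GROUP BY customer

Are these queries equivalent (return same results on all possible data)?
Yes, equivalent

Both queries return: [('Alice',), ('Dave',)]

Reason: Both get unique customers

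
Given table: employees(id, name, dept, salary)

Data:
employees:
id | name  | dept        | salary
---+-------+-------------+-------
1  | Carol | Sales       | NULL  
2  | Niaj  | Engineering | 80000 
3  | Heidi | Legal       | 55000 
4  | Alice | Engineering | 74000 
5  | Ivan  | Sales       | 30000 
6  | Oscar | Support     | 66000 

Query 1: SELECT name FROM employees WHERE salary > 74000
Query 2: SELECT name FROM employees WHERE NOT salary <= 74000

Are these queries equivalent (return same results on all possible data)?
Yes, equivalent

Both queries return: [('Niaj',)]

Reason: Both filter salary > 74000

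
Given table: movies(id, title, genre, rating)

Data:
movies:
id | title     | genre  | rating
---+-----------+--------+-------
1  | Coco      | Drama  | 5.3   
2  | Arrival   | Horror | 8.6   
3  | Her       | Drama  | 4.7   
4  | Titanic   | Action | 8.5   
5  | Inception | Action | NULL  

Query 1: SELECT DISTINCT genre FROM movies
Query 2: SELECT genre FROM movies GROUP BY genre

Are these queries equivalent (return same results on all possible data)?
Yes, equivalent

Both queries return: [('Action',), ('Drama',), ('Horror',)]

Reason: Both get unique genres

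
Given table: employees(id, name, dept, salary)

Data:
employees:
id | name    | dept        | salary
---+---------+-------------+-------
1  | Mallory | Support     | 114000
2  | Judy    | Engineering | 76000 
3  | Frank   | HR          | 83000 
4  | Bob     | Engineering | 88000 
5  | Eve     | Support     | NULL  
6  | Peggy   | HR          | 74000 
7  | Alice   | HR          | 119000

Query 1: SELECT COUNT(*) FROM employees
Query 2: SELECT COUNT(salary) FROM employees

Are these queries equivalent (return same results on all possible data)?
No, not equivalent

Query 1 returns: [(7,)]
Query 2 returns: [(6,)]

Reason: COUNT(*) includes NULLs, COUNT(column) excludes them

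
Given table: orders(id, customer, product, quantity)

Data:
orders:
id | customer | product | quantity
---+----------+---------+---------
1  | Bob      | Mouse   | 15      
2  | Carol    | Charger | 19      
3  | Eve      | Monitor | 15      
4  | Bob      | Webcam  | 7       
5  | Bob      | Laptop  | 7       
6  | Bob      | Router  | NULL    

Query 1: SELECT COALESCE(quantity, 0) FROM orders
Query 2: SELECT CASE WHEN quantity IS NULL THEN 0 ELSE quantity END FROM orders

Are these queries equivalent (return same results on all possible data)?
Yes, equivalent

Both queries return: [(0,), (7,), (7,), (15,), (15,), (19,)]

Reason: COALESCE vs CASE for NULL handling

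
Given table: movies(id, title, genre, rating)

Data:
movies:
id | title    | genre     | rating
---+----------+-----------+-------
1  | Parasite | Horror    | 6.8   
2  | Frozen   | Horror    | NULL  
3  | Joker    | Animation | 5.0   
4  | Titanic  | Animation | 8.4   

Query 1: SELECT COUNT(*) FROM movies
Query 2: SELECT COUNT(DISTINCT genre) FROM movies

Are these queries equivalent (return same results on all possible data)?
No, not equivalent

Query 1 returns: [(4,)]
Query 2 returns: [(2,)]

Reason: COUNT(*) counts rows, COUNT(DISTINCT genre) counts unique genres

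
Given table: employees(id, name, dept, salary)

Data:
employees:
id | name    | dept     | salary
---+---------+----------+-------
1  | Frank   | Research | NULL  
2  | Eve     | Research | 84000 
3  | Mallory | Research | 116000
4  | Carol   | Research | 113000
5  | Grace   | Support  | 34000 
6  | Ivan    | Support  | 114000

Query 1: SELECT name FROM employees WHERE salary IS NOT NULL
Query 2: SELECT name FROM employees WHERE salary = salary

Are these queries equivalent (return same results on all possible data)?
Yes, equivalent

Both queries return: [('Carol',), ('Eve',), ('Grace',), ('Ivan',), ('Mallory',)]

Reason: IS NOT NULL vs self-equality (both exclude NULLs)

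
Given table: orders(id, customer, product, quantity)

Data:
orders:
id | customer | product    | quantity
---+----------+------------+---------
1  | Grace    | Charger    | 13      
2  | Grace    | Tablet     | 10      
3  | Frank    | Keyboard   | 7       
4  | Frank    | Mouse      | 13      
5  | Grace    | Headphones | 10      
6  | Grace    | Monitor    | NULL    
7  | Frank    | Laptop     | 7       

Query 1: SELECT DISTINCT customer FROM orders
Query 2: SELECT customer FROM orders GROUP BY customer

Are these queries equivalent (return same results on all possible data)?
Yes, equivalent

Both queries return: [('Frank',), ('Grace',)]

Reason: Both get unique customers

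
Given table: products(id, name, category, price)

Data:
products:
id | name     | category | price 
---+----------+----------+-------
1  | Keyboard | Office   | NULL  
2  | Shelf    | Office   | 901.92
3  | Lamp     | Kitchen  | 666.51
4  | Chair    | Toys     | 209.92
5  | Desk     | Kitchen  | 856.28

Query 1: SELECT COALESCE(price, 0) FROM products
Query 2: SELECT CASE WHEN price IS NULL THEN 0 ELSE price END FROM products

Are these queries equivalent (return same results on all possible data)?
Yes, equivalent

Both queries return: [(0,), (209.92,), (666.51,), (856.28,), (901.92,)]

Reason: COALESCE vs CASE for NULL handling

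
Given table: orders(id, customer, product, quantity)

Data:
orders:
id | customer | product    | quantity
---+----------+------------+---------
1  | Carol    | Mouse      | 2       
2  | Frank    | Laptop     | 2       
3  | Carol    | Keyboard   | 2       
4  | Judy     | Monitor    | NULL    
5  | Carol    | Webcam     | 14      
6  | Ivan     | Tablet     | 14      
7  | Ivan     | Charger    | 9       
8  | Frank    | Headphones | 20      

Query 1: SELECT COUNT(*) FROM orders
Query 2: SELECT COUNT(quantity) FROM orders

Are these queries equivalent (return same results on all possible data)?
No, not equivalent

Query 1 returns: [(8,)]
Query 2 returns: [(7,)]

Reason: COUNT(*) includes NULLs, COUNT(column) excludes them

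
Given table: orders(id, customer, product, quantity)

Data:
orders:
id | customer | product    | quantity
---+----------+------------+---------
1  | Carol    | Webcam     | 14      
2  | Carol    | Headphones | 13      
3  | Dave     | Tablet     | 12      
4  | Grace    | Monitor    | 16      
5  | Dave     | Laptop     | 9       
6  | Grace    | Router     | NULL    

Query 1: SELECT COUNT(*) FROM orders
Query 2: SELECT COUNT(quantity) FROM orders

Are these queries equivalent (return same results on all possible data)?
No, not equivalent

Query 1 returns: [(6,)]
Query 2 returns: [(5,)]

Reason: COUNT(*) includes NULLs, COUNT(column) excludes them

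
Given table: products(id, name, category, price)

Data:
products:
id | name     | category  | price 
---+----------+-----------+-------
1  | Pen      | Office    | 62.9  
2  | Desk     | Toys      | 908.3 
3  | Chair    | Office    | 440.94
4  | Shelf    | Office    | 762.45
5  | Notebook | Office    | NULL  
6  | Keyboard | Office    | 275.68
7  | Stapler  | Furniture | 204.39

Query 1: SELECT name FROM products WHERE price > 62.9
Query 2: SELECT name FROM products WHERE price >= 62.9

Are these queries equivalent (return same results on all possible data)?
No, not equivalent

Query 1 returns: [('Desk',), ('Chair',), ('Shelf',), ('Keyboard',), ('Stapler',)]
Query 2 returns: [('Pen',), ('Desk',), ('Chair',), ('Shelf',), ('Keyboard',), ('Stapler',)]

Reason: > vs >= gives different results when price = 62.9 exists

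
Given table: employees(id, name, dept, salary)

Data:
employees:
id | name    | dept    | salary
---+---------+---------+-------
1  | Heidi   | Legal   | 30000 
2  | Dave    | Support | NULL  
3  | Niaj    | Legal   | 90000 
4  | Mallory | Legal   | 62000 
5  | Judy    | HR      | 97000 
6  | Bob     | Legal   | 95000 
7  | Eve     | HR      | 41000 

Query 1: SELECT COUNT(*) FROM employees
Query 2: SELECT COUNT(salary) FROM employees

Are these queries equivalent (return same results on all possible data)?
No, not equivalent

Query 1 returns: [(7,)]
Query 2 returns: [(6,)]

Reason: COUNT(*) includes NULLs, COUNT(column) excludes them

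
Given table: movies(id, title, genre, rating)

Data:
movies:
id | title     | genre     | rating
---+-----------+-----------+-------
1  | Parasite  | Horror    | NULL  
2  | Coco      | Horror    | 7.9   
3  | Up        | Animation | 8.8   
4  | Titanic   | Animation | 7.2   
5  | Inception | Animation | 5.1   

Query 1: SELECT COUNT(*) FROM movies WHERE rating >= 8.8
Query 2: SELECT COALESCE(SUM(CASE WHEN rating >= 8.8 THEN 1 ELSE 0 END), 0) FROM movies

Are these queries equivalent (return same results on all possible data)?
Yes, equivalent

Both queries return: [(1,)]

Reason: COUNT with WHERE vs conditional SUM (COALESCE handles empty-table NULL)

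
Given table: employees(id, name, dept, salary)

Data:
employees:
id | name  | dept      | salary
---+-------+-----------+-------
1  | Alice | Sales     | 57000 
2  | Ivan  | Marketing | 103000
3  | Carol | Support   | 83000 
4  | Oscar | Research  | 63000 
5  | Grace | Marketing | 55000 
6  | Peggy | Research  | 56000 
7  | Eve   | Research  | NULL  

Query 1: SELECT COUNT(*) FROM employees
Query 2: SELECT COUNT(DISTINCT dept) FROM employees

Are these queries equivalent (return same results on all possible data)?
No, not equivalent

Query 1 returns: [(7,)]
Query 2 returns: [(4,)]

Reason: COUNT(*) counts rows, COUNT(DISTINCT dept) counts unique depts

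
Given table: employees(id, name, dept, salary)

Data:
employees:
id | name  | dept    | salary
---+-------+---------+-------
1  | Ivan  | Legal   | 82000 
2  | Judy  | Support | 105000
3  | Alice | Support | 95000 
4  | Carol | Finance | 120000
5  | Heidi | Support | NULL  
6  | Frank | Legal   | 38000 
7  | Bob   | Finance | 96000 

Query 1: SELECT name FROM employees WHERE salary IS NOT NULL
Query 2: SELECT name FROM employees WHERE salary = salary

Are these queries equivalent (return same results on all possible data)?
Yes, equivalent

Both queries return: [('Alice',), ('Bob',), ('Carol',), ('Frank',), ('Ivan',), ('Judy',)]

Reason: IS NOT NULL vs self-equality (both exclude NULLs)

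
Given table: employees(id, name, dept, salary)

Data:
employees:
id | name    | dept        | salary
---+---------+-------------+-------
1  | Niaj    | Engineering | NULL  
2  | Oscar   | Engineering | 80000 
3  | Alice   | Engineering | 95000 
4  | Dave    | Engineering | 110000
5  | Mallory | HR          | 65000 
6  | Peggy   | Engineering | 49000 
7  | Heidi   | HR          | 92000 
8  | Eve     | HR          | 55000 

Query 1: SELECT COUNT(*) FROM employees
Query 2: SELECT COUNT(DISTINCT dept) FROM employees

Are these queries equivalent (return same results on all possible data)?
No, not equivalent

Query 1 returns: [(8,)]
Query 2 returns: [(2,)]

Reason: COUNT(*) counts rows, COUNT(DISTINCT dept) counts unique depts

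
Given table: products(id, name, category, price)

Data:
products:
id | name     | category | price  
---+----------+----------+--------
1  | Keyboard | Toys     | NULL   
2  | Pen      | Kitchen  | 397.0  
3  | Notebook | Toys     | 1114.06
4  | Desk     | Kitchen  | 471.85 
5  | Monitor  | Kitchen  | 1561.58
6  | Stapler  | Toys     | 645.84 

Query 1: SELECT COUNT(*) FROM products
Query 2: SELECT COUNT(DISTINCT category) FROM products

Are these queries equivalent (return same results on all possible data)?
No, not equivalent

Query 1 returns: [(6,)]
Query 2 returns: [(2,)]

Reason: COUNT(*) counts rows, COUNT(DISTINCT category) counts unique categorys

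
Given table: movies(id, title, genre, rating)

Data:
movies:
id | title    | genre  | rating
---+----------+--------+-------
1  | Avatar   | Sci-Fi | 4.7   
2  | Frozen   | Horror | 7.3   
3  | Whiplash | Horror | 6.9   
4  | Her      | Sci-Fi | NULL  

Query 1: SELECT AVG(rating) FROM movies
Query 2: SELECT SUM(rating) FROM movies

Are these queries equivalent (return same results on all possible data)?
No, not equivalent

Query 1 returns: [(6.3,)]
Query 2 returns: [(18.9,)]

Reason: AVG vs SUM give different aggregate values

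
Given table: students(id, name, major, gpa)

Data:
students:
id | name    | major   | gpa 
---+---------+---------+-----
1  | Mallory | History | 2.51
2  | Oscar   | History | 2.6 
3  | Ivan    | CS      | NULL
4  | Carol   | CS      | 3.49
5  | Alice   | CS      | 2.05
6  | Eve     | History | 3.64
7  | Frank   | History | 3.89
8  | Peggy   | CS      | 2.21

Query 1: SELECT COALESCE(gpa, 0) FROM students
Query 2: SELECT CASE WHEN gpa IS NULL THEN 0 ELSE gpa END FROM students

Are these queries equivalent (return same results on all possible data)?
Yes, equivalent

Both queries return: [(0,), (2.05,), (2.21,), (2.51,), (2.6,), (3.49,), (3.64,), (3.89,)]

Reason: COALESCE vs CASE for NULL handling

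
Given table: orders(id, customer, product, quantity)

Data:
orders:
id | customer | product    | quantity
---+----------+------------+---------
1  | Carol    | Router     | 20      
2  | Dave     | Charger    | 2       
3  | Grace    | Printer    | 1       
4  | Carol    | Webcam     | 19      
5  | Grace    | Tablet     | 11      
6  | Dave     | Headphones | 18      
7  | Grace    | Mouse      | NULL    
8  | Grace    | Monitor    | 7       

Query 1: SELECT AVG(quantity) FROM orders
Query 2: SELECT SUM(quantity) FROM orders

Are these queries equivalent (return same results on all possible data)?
No, not equivalent

Query 1 returns: [(11.142857142857142,)]
Query 2 returns: [(78,)]

Reason: AVG vs SUM give different aggregate values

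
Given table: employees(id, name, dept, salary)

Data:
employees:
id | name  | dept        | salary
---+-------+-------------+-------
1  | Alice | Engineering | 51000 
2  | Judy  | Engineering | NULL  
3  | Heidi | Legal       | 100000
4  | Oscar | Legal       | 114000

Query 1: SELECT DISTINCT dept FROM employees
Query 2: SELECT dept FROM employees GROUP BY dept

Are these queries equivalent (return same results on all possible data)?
Yes, equivalent

Both queries return: [('Engineering',), ('Legal',)]

Reason: Both get unique depts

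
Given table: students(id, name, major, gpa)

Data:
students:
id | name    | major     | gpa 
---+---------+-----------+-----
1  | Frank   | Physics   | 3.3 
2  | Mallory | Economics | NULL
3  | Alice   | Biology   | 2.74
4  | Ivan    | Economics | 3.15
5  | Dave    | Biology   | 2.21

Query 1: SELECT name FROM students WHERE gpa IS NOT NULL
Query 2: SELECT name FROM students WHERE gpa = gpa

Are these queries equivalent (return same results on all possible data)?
Yes, equivalent

Both queries return: [('Alice',), ('Dave',), ('Frank',), ('Ivan',)]

Reason: IS NOT NULL vs self-equality (both exclude NULLs)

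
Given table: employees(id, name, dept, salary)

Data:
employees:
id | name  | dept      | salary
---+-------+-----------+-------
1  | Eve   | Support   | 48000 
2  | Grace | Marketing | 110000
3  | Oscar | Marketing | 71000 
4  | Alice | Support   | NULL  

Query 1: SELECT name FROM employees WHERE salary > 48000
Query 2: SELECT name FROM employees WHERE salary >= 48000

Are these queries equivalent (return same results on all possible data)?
No, not equivalent

Query 1 returns: [('Grace',), ('Oscar',)]
Query 2 returns: [('Eve',), ('Grace',), ('Oscar',)]

Reason: > vs >= gives different results when salary = 48000 exists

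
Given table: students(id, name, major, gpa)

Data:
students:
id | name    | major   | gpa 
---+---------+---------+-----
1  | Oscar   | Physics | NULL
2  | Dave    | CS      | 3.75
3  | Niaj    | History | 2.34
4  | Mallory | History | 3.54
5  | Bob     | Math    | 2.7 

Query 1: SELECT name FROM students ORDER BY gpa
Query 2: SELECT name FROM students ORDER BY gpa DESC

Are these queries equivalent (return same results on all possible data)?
No, not equivalent

Query 1 returns: [('Oscar',), ('Niaj',), ('Bob',), ('Mallory',), ('Dave',)]
Query 2 returns: [('Dave',), ('Mallory',), ('Bob',), ('Niaj',), ('Oscar',)]

Reason: ASC vs DESC gives opposite ordering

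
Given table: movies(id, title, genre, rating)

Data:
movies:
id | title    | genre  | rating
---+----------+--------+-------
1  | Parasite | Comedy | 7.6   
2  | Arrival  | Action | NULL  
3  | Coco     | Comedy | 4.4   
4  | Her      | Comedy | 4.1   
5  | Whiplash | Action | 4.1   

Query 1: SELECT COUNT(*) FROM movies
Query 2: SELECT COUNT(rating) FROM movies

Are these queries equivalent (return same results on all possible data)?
No, not equivalent

Query 1 returns: [(5,)]
Query 2 returns: [(4,)]

Reason: COUNT(*) includes NULLs, COUNT(column) excludes them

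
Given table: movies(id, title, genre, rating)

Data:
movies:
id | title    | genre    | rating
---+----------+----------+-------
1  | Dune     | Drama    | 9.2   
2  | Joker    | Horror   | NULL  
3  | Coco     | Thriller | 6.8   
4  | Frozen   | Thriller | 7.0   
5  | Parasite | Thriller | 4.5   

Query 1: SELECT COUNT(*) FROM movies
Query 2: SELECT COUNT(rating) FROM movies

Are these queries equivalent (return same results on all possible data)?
No, not equivalent

Query 1 returns: [(5,)]
Query 2 returns: [(4,)]

Reason: COUNT(*) includes NULLs, COUNT(column) excludes them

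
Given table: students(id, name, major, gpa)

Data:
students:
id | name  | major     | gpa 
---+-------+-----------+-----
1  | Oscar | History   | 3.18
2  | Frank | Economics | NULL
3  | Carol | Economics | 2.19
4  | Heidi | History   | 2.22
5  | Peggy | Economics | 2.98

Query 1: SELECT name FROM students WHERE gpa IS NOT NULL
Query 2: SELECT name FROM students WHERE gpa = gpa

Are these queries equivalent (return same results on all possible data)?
Yes, equivalent

Both queries return: [('Carol',), ('Heidi',), ('Oscar',), ('Peggy',)]

Reason: IS NOT NULL vs self-equality (both exclude NULLs)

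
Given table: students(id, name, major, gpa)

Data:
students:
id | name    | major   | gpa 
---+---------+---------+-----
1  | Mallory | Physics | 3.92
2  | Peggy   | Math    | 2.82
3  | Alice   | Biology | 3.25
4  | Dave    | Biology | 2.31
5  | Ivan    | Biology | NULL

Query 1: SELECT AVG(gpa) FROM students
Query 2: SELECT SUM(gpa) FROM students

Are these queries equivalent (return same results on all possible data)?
No, not equivalent

Query 1 returns: [(3.075,)]
Query 2 returns: [(12.3,)]

Reason: AVG vs SUM give different aggregate values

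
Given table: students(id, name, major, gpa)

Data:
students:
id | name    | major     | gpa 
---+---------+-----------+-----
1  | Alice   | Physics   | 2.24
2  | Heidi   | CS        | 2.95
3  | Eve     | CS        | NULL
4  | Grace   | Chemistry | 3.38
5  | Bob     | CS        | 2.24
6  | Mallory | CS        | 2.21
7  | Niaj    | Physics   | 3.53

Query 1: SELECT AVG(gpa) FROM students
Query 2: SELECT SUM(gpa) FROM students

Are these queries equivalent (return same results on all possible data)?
No, not equivalent

Query 1 returns: [(2.7583333333333333,)]
Query 2 returns: [(16.55,)]

Reason: AVG vs SUM give different aggregate values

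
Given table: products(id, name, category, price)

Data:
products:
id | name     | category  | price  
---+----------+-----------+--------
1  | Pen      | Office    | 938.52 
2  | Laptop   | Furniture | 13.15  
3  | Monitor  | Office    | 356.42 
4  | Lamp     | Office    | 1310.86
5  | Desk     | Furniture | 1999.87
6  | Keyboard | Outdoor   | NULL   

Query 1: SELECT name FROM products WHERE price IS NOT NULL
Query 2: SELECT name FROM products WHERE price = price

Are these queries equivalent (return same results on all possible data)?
Yes, equivalent

Both queries return: [('Desk',), ('Lamp',), ('Laptop',), ('Monitor',), ('Pen',)]

Reason: IS NOT NULL vs self-equality (both exclude NULLs)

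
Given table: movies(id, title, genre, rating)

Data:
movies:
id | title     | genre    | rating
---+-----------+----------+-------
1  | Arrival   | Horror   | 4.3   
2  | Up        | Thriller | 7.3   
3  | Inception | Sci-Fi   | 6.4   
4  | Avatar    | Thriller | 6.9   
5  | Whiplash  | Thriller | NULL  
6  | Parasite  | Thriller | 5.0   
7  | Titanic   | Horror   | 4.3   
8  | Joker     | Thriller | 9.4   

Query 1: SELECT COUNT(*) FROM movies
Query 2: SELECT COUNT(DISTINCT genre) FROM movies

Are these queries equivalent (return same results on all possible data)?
No, not equivalent

Query 1 returns: [(8,)]
Query 2 returns: [(3,)]

Reason: COUNT(*) counts rows, COUNT(DISTINCT genre) counts unique genres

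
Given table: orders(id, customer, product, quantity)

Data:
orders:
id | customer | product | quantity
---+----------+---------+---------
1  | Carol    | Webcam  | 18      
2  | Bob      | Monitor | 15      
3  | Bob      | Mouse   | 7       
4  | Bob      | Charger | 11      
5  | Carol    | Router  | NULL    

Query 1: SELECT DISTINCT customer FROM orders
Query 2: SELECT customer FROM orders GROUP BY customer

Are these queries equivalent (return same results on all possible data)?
Yes, equivalent

Both queries return: [('Bob',), ('Carol',)]

Reason: Both get unique customers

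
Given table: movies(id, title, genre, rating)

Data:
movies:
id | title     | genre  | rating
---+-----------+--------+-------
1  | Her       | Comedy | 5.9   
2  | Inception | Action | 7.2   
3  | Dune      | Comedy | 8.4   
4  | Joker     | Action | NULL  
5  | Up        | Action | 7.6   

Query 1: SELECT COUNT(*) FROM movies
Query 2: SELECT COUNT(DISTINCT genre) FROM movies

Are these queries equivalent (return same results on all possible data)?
No, not equivalent

Query 1 returns: [(5,)]
Query 2 returns: [(2,)]

Reason: COUNT(*) counts rows, COUNT(DISTINCT genre) counts unique genres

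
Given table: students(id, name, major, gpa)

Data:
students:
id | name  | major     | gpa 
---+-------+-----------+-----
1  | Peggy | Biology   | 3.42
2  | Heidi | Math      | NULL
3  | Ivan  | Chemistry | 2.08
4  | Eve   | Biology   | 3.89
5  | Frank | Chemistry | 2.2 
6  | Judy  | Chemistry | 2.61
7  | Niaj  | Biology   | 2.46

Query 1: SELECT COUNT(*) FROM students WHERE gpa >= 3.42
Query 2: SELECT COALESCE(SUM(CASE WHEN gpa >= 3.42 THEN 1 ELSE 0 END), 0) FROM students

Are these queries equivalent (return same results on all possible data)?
Yes, equivalent

Both queries return: [(2,)]

Reason: COUNT with WHERE vs conditional SUM (COALESCE handles empty-table NULL)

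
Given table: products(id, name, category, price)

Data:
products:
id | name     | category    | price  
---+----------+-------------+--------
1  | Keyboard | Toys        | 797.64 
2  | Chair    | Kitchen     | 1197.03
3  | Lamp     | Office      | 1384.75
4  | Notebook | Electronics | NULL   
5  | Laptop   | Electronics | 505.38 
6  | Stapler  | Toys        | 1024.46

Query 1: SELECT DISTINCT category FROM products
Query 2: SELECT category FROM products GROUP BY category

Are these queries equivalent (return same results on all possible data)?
Yes, equivalent

Both queries return: [('Electronics',), ('Kitchen',), ('Office',), ('Toys',)]

Reason: Both get unique categorys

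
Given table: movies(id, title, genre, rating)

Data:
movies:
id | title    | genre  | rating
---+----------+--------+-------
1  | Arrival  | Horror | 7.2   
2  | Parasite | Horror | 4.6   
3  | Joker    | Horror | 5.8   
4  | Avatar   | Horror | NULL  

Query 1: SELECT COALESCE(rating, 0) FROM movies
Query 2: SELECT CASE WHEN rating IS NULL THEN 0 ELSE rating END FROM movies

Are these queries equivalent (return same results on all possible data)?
Yes, equivalent

Both queries return: [(0,), (4.6,), (5.8,), (7.2,)]

Reason: COALESCE vs CASE for NULL handling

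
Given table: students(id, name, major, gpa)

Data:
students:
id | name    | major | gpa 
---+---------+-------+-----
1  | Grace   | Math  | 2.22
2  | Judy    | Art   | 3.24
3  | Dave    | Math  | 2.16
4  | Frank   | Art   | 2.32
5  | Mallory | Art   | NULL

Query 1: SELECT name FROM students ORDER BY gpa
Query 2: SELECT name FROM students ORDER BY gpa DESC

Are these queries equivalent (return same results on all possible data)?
No, not equivalent

Query 1 returns: [('Mallory',), ('Dave',), ('Grace',), ('Frank',), ('Judy',)]
Query 2 returns: [('Judy',), ('Frank',), ('Grace',), ('Dave',), ('Mallory',)]

Reason: ASC vs DESC gives opposite ordering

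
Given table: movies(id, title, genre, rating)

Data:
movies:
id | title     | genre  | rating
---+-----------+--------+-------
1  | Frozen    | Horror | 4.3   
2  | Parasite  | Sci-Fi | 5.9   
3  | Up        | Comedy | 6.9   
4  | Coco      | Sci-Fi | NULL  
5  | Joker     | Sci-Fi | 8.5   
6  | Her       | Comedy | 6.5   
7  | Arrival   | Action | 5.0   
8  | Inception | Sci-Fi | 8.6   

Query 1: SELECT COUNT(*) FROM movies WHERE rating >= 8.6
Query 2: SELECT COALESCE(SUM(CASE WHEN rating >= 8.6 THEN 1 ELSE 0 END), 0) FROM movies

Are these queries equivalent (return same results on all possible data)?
Yes, equivalent

Both queries return: [(1,)]

Reason: COUNT with WHERE vs conditional SUM (COALESCE handles empty-table NULL)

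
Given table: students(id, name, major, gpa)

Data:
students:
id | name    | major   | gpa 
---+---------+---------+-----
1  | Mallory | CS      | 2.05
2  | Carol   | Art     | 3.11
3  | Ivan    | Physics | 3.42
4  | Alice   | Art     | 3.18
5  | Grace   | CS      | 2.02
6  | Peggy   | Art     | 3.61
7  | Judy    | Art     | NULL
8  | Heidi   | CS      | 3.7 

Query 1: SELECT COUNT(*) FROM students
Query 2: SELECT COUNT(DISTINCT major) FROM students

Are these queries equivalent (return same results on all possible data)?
No, not equivalent

Query 1 returns: [(8,)]
Query 2 returns: [(3,)]

Reason: COUNT(*) counts rows, COUNT(DISTINCT major) counts unique majors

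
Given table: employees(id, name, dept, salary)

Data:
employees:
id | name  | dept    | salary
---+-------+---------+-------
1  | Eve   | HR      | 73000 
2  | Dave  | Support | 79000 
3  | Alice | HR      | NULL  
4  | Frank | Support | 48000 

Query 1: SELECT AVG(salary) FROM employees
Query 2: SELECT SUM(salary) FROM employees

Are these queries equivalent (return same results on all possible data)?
No, not equivalent

Query 1 returns: [(66666.66666666667,)]
Query 2 returns: [(200000,)]

Reason: AVG vs SUM give different aggregate values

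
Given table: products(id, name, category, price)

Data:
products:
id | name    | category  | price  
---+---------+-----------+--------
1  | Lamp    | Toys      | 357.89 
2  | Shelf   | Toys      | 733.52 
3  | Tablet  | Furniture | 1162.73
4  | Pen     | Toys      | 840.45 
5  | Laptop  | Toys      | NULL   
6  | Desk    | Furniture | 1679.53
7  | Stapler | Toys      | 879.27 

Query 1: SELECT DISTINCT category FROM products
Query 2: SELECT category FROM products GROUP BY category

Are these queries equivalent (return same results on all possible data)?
Yes, equivalent

Both queries return: [('Furniture',), ('Toys',)]

Reason: Both get unique categorys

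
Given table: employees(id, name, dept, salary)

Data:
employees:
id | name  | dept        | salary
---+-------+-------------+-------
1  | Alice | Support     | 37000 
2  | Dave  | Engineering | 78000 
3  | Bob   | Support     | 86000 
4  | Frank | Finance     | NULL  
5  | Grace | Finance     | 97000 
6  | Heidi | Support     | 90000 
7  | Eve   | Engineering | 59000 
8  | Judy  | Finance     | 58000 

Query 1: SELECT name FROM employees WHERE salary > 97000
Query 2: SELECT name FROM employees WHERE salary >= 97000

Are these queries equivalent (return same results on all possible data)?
No, not equivalent

Query 1 returns: []
Query 2 returns: [('Grace',)]

Reason: > vs >= gives different results when salary = 97000 exists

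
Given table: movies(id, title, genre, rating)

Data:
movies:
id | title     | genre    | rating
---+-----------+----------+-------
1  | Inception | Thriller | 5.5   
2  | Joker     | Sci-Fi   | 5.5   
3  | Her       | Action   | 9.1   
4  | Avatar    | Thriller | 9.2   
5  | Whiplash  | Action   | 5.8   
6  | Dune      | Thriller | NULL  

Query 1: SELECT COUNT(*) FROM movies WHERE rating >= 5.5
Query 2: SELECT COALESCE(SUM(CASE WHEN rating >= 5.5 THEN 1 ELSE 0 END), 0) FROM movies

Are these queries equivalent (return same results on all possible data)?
Yes, equivalent

Both queries return: [(5,)]

Reason: COUNT with WHERE vs conditional SUM (COALESCE handles empty-table NULL)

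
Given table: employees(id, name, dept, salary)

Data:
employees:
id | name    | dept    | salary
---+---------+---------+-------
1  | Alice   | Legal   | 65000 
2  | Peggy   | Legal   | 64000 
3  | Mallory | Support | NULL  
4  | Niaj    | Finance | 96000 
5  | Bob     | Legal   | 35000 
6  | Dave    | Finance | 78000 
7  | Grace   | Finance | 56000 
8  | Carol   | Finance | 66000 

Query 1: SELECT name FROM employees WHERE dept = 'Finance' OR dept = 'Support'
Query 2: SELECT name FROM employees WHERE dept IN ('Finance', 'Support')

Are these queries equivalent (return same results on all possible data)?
Yes, equivalent

Both queries return: [('Carol',), ('Dave',), ('Grace',), ('Mallory',), ('Niaj',)]

Reason: OR vs IN are equivalent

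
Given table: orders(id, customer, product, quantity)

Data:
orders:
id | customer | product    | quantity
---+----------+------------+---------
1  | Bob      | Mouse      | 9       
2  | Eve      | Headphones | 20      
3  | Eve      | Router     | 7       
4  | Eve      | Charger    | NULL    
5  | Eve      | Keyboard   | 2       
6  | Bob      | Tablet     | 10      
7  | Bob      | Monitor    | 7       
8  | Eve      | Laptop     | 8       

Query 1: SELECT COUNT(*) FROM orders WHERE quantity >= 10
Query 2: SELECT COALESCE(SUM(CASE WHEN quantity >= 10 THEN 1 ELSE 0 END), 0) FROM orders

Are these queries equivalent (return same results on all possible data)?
Yes, equivalent

Both queries return: [(2,)]

Reason: COUNT with WHERE vs conditional SUM (COALESCE handles empty-table NULL)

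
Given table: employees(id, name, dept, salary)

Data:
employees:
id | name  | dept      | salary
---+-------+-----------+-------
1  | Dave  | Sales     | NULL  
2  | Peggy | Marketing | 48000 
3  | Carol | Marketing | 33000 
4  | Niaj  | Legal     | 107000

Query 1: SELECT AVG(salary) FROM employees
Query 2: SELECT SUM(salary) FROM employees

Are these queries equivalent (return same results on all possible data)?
No, not equivalent

Query 1 returns: [(62666.666666666664,)]
Query 2 returns: [(188000,)]

Reason: AVG vs SUM give different aggregate values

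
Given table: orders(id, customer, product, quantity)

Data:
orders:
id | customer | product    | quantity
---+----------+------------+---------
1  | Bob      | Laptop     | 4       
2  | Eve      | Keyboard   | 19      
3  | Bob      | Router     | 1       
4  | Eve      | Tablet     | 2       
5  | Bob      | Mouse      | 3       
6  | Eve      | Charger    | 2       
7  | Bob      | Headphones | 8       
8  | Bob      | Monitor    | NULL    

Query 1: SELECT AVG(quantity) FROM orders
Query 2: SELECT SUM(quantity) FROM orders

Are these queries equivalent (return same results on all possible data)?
No, not equivalent

Query 1 returns: [(5.571428571428571,)]
Query 2 returns: [(39,)]

Reason: AVG vs SUM give different aggregate values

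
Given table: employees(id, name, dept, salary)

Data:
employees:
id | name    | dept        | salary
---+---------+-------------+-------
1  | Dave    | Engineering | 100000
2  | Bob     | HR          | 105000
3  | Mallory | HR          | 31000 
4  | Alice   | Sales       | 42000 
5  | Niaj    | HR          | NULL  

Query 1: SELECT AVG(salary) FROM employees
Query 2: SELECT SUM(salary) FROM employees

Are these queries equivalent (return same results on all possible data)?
No, not equivalent

Query 1 returns: [(69500.0,)]
Query 2 returns: [(278000,)]

Reason: AVG vs SUM give different aggregate values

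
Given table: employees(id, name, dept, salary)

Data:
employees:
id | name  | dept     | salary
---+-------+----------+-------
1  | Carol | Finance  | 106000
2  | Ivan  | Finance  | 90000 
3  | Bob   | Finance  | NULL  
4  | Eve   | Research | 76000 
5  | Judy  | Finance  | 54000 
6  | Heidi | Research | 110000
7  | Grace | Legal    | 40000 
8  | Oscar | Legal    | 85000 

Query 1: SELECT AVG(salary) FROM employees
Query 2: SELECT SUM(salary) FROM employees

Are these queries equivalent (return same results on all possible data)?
No, not equivalent

Query 1 returns: [(80142.85714285714,)]
Query 2 returns: [(561000,)]

Reason: AVG vs SUM give different aggregate values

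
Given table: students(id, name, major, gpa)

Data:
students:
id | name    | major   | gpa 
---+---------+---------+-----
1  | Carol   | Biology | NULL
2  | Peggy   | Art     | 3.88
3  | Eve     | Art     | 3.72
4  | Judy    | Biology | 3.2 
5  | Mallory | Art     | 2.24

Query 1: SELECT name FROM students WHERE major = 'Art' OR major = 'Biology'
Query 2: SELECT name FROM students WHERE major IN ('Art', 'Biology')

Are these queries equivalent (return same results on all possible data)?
Yes, equivalent

Both queries return: [('Carol',), ('Eve',), ('Judy',), ('Mallory',), ('Peggy',)]

Reason: OR vs IN are equivalent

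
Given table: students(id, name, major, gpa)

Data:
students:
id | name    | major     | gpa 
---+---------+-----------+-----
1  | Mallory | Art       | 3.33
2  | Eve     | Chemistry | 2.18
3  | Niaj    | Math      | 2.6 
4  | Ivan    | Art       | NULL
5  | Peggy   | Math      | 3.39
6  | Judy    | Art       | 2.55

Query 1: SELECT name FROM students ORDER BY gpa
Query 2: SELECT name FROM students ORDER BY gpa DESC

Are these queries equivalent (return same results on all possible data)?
No, not equivalent

Query 1 returns: [('Ivan',), ('Eve',), ('Judy',), ('Niaj',), ('Mallory',), ('Peggy',)]
Query 2 returns: [('Peggy',), ('Mallory',), ('Niaj',), ('Judy',), ('Eve',), ('Ivan',)]

Reason: ASC vs DESC gives opposite ordering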